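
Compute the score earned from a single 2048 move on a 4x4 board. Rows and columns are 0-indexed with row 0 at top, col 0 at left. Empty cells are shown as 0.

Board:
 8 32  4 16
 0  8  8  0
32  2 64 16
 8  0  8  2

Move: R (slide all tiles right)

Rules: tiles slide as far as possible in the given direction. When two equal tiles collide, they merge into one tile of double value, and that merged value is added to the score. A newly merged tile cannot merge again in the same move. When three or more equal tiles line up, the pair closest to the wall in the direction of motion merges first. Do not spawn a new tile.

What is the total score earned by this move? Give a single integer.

Answer: 32

Derivation:
Slide right:
row 0: [8, 32, 4, 16] -> [8, 32, 4, 16]  score +0 (running 0)
row 1: [0, 8, 8, 0] -> [0, 0, 0, 16]  score +16 (running 16)
row 2: [32, 2, 64, 16] -> [32, 2, 64, 16]  score +0 (running 16)
row 3: [8, 0, 8, 2] -> [0, 0, 16, 2]  score +16 (running 32)
Board after move:
 8 32  4 16
 0  0  0 16
32  2 64 16
 0  0 16  2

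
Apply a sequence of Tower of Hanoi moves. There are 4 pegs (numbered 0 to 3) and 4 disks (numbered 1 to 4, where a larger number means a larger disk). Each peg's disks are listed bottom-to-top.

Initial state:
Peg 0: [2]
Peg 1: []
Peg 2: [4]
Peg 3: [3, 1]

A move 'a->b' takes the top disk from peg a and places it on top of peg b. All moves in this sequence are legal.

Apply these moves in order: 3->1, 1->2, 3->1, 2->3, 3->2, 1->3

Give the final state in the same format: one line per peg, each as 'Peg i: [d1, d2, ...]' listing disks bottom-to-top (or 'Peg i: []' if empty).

Answer: Peg 0: [2]
Peg 1: []
Peg 2: [4, 1]
Peg 3: [3]

Derivation:
After move 1 (3->1):
Peg 0: [2]
Peg 1: [1]
Peg 2: [4]
Peg 3: [3]

After move 2 (1->2):
Peg 0: [2]
Peg 1: []
Peg 2: [4, 1]
Peg 3: [3]

After move 3 (3->1):
Peg 0: [2]
Peg 1: [3]
Peg 2: [4, 1]
Peg 3: []

After move 4 (2->3):
Peg 0: [2]
Peg 1: [3]
Peg 2: [4]
Peg 3: [1]

After move 5 (3->2):
Peg 0: [2]
Peg 1: [3]
Peg 2: [4, 1]
Peg 3: []

After move 6 (1->3):
Peg 0: [2]
Peg 1: []
Peg 2: [4, 1]
Peg 3: [3]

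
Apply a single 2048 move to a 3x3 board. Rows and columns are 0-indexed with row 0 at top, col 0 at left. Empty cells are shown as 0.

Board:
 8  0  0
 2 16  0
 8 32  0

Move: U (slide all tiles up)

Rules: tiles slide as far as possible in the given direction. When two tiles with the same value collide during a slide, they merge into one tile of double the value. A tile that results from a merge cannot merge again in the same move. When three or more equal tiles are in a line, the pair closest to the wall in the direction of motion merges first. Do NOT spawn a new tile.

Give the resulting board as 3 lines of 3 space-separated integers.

Answer:  8 16  0
 2 32  0
 8  0  0

Derivation:
Slide up:
col 0: [8, 2, 8] -> [8, 2, 8]
col 1: [0, 16, 32] -> [16, 32, 0]
col 2: [0, 0, 0] -> [0, 0, 0]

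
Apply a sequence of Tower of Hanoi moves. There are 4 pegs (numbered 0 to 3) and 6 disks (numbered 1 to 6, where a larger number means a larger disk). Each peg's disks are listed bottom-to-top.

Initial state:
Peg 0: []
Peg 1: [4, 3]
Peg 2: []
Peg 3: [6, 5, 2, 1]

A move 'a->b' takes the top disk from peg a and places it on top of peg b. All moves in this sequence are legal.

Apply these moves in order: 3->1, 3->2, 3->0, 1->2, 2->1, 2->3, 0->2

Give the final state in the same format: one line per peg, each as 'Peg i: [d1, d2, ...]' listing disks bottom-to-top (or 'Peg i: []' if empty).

After move 1 (3->1):
Peg 0: []
Peg 1: [4, 3, 1]
Peg 2: []
Peg 3: [6, 5, 2]

After move 2 (3->2):
Peg 0: []
Peg 1: [4, 3, 1]
Peg 2: [2]
Peg 3: [6, 5]

After move 3 (3->0):
Peg 0: [5]
Peg 1: [4, 3, 1]
Peg 2: [2]
Peg 3: [6]

After move 4 (1->2):
Peg 0: [5]
Peg 1: [4, 3]
Peg 2: [2, 1]
Peg 3: [6]

After move 5 (2->1):
Peg 0: [5]
Peg 1: [4, 3, 1]
Peg 2: [2]
Peg 3: [6]

After move 6 (2->3):
Peg 0: [5]
Peg 1: [4, 3, 1]
Peg 2: []
Peg 3: [6, 2]

After move 7 (0->2):
Peg 0: []
Peg 1: [4, 3, 1]
Peg 2: [5]
Peg 3: [6, 2]

Answer: Peg 0: []
Peg 1: [4, 3, 1]
Peg 2: [5]
Peg 3: [6, 2]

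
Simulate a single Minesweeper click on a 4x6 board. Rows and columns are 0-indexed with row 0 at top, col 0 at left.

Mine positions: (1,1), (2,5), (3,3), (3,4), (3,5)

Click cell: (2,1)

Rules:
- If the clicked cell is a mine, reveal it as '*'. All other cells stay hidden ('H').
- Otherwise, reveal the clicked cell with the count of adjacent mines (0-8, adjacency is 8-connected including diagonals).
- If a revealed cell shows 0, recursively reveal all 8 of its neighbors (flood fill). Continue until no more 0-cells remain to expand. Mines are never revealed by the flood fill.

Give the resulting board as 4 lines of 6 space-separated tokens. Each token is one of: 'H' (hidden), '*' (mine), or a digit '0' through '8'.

H H H H H H
H H H H H H
H 1 H H H H
H H H H H H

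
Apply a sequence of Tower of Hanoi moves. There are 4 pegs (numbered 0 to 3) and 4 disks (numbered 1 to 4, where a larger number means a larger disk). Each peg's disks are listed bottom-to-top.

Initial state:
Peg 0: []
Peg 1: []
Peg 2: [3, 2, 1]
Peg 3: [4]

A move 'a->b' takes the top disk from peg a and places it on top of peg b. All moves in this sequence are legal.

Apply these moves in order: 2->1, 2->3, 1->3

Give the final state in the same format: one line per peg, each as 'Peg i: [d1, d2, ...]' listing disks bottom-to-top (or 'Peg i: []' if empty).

Answer: Peg 0: []
Peg 1: []
Peg 2: [3]
Peg 3: [4, 2, 1]

Derivation:
After move 1 (2->1):
Peg 0: []
Peg 1: [1]
Peg 2: [3, 2]
Peg 3: [4]

After move 2 (2->3):
Peg 0: []
Peg 1: [1]
Peg 2: [3]
Peg 3: [4, 2]

After move 3 (1->3):
Peg 0: []
Peg 1: []
Peg 2: [3]
Peg 3: [4, 2, 1]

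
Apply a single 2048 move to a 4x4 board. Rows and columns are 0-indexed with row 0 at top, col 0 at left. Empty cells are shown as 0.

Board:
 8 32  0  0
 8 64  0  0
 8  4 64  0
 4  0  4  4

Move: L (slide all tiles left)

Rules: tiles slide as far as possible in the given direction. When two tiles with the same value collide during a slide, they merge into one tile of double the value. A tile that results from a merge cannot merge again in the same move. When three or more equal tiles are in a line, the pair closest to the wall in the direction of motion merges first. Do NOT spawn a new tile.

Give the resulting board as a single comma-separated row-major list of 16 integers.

Slide left:
row 0: [8, 32, 0, 0] -> [8, 32, 0, 0]
row 1: [8, 64, 0, 0] -> [8, 64, 0, 0]
row 2: [8, 4, 64, 0] -> [8, 4, 64, 0]
row 3: [4, 0, 4, 4] -> [8, 4, 0, 0]

Answer: 8, 32, 0, 0, 8, 64, 0, 0, 8, 4, 64, 0, 8, 4, 0, 0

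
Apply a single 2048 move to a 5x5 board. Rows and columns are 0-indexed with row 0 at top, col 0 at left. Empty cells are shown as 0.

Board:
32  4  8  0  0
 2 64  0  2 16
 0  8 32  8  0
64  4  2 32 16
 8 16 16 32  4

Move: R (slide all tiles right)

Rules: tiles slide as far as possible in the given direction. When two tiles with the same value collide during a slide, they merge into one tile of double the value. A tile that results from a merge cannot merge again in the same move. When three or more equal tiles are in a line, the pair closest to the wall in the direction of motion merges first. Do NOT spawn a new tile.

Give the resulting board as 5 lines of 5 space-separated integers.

Slide right:
row 0: [32, 4, 8, 0, 0] -> [0, 0, 32, 4, 8]
row 1: [2, 64, 0, 2, 16] -> [0, 2, 64, 2, 16]
row 2: [0, 8, 32, 8, 0] -> [0, 0, 8, 32, 8]
row 3: [64, 4, 2, 32, 16] -> [64, 4, 2, 32, 16]
row 4: [8, 16, 16, 32, 4] -> [0, 8, 32, 32, 4]

Answer:  0  0 32  4  8
 0  2 64  2 16
 0  0  8 32  8
64  4  2 32 16
 0  8 32 32  4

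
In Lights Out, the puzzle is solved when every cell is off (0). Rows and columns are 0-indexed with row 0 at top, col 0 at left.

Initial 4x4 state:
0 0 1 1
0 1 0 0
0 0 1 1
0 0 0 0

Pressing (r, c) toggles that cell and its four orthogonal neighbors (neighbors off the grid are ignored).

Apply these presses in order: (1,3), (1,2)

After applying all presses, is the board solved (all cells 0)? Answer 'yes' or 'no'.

After press 1 at (1,3):
0 0 1 0
0 1 1 1
0 0 1 0
0 0 0 0

After press 2 at (1,2):
0 0 0 0
0 0 0 0
0 0 0 0
0 0 0 0

Lights still on: 0

Answer: yes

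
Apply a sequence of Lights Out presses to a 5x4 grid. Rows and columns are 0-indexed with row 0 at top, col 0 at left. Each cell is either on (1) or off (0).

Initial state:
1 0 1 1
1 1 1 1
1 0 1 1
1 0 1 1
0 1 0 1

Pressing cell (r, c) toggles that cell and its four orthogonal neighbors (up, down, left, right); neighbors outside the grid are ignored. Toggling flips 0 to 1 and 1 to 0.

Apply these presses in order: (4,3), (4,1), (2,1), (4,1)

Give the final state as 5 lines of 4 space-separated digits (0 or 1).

Answer: 1 0 1 1
1 0 1 1
0 1 0 1
1 1 1 0
0 1 1 0

Derivation:
After press 1 at (4,3):
1 0 1 1
1 1 1 1
1 0 1 1
1 0 1 0
0 1 1 0

After press 2 at (4,1):
1 0 1 1
1 1 1 1
1 0 1 1
1 1 1 0
1 0 0 0

After press 3 at (2,1):
1 0 1 1
1 0 1 1
0 1 0 1
1 0 1 0
1 0 0 0

After press 4 at (4,1):
1 0 1 1
1 0 1 1
0 1 0 1
1 1 1 0
0 1 1 0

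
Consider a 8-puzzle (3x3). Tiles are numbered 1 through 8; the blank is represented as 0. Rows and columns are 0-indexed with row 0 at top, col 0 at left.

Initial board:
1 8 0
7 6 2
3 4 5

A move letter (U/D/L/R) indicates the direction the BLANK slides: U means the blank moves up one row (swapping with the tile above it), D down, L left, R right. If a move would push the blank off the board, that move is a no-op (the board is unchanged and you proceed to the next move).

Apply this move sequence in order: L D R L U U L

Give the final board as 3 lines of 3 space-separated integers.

Answer: 0 1 8
7 6 2
3 4 5

Derivation:
After move 1 (L):
1 0 8
7 6 2
3 4 5

After move 2 (D):
1 6 8
7 0 2
3 4 5

After move 3 (R):
1 6 8
7 2 0
3 4 5

After move 4 (L):
1 6 8
7 0 2
3 4 5

After move 5 (U):
1 0 8
7 6 2
3 4 5

After move 6 (U):
1 0 8
7 6 2
3 4 5

After move 7 (L):
0 1 8
7 6 2
3 4 5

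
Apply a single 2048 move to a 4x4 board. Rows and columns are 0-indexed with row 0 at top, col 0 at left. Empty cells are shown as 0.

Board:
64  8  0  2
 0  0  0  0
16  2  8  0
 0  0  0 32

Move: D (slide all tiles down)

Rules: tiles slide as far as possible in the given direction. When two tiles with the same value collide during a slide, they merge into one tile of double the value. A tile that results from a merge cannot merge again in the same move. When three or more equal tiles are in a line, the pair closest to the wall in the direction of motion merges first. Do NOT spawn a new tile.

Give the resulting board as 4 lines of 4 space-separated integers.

Slide down:
col 0: [64, 0, 16, 0] -> [0, 0, 64, 16]
col 1: [8, 0, 2, 0] -> [0, 0, 8, 2]
col 2: [0, 0, 8, 0] -> [0, 0, 0, 8]
col 3: [2, 0, 0, 32] -> [0, 0, 2, 32]

Answer:  0  0  0  0
 0  0  0  0
64  8  0  2
16  2  8 32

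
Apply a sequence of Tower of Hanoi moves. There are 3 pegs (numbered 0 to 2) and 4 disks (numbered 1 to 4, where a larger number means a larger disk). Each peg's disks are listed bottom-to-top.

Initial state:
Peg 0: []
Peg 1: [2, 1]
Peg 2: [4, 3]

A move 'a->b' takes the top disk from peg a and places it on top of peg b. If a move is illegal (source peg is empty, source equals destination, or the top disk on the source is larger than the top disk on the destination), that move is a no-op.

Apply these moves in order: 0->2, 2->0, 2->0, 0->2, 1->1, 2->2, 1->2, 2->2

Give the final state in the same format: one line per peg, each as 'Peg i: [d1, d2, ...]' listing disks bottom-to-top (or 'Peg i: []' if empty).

After move 1 (0->2):
Peg 0: []
Peg 1: [2, 1]
Peg 2: [4, 3]

After move 2 (2->0):
Peg 0: [3]
Peg 1: [2, 1]
Peg 2: [4]

After move 3 (2->0):
Peg 0: [3]
Peg 1: [2, 1]
Peg 2: [4]

After move 4 (0->2):
Peg 0: []
Peg 1: [2, 1]
Peg 2: [4, 3]

After move 5 (1->1):
Peg 0: []
Peg 1: [2, 1]
Peg 2: [4, 3]

After move 6 (2->2):
Peg 0: []
Peg 1: [2, 1]
Peg 2: [4, 3]

After move 7 (1->2):
Peg 0: []
Peg 1: [2]
Peg 2: [4, 3, 1]

After move 8 (2->2):
Peg 0: []
Peg 1: [2]
Peg 2: [4, 3, 1]

Answer: Peg 0: []
Peg 1: [2]
Peg 2: [4, 3, 1]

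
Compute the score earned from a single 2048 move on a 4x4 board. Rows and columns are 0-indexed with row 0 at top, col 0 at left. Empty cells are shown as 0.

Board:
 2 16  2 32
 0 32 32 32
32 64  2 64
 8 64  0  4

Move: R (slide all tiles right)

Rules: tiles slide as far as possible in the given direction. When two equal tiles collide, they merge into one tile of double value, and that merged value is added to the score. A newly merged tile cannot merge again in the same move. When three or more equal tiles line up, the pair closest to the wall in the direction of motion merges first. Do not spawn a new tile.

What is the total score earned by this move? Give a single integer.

Answer: 64

Derivation:
Slide right:
row 0: [2, 16, 2, 32] -> [2, 16, 2, 32]  score +0 (running 0)
row 1: [0, 32, 32, 32] -> [0, 0, 32, 64]  score +64 (running 64)
row 2: [32, 64, 2, 64] -> [32, 64, 2, 64]  score +0 (running 64)
row 3: [8, 64, 0, 4] -> [0, 8, 64, 4]  score +0 (running 64)
Board after move:
 2 16  2 32
 0  0 32 64
32 64  2 64
 0  8 64  4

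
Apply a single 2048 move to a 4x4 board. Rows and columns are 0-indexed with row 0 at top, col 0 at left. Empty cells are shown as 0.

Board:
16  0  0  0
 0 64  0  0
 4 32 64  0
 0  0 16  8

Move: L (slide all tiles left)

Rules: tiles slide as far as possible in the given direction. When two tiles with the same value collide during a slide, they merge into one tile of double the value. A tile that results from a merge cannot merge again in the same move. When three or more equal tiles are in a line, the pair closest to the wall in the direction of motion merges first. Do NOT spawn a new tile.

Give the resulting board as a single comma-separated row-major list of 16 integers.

Answer: 16, 0, 0, 0, 64, 0, 0, 0, 4, 32, 64, 0, 16, 8, 0, 0

Derivation:
Slide left:
row 0: [16, 0, 0, 0] -> [16, 0, 0, 0]
row 1: [0, 64, 0, 0] -> [64, 0, 0, 0]
row 2: [4, 32, 64, 0] -> [4, 32, 64, 0]
row 3: [0, 0, 16, 8] -> [16, 8, 0, 0]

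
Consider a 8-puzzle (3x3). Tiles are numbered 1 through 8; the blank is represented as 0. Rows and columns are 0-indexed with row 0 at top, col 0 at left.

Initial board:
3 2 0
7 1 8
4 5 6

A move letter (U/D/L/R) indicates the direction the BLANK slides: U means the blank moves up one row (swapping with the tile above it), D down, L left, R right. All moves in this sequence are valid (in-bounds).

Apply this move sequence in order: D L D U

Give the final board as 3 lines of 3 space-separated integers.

After move 1 (D):
3 2 8
7 1 0
4 5 6

After move 2 (L):
3 2 8
7 0 1
4 5 6

After move 3 (D):
3 2 8
7 5 1
4 0 6

After move 4 (U):
3 2 8
7 0 1
4 5 6

Answer: 3 2 8
7 0 1
4 5 6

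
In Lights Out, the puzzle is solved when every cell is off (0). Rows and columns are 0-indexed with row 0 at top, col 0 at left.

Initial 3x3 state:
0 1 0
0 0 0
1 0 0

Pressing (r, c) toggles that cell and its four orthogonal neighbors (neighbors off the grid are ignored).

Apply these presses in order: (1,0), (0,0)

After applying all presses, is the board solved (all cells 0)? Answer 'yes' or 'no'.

After press 1 at (1,0):
1 1 0
1 1 0
0 0 0

After press 2 at (0,0):
0 0 0
0 1 0
0 0 0

Lights still on: 1

Answer: no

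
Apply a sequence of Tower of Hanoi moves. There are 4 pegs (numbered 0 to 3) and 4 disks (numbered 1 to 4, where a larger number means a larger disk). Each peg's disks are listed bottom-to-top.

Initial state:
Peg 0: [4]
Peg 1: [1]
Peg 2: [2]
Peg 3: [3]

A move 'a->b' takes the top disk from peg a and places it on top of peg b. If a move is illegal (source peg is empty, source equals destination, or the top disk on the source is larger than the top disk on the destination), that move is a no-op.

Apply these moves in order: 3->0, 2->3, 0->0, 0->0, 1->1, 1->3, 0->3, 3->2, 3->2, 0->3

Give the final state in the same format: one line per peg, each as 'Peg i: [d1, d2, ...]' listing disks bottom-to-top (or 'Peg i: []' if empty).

Answer: Peg 0: [4, 3]
Peg 1: []
Peg 2: [1]
Peg 3: [2]

Derivation:
After move 1 (3->0):
Peg 0: [4, 3]
Peg 1: [1]
Peg 2: [2]
Peg 3: []

After move 2 (2->3):
Peg 0: [4, 3]
Peg 1: [1]
Peg 2: []
Peg 3: [2]

After move 3 (0->0):
Peg 0: [4, 3]
Peg 1: [1]
Peg 2: []
Peg 3: [2]

After move 4 (0->0):
Peg 0: [4, 3]
Peg 1: [1]
Peg 2: []
Peg 3: [2]

After move 5 (1->1):
Peg 0: [4, 3]
Peg 1: [1]
Peg 2: []
Peg 3: [2]

After move 6 (1->3):
Peg 0: [4, 3]
Peg 1: []
Peg 2: []
Peg 3: [2, 1]

After move 7 (0->3):
Peg 0: [4, 3]
Peg 1: []
Peg 2: []
Peg 3: [2, 1]

After move 8 (3->2):
Peg 0: [4, 3]
Peg 1: []
Peg 2: [1]
Peg 3: [2]

After move 9 (3->2):
Peg 0: [4, 3]
Peg 1: []
Peg 2: [1]
Peg 3: [2]

After move 10 (0->3):
Peg 0: [4, 3]
Peg 1: []
Peg 2: [1]
Peg 3: [2]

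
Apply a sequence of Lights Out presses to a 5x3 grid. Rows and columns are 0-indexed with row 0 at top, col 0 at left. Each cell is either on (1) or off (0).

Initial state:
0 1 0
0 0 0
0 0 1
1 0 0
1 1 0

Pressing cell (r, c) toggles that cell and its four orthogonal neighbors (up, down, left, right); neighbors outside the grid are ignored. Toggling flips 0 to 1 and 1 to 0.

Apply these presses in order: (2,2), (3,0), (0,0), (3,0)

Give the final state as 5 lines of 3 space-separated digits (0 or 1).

After press 1 at (2,2):
0 1 0
0 0 1
0 1 0
1 0 1
1 1 0

After press 2 at (3,0):
0 1 0
0 0 1
1 1 0
0 1 1
0 1 0

After press 3 at (0,0):
1 0 0
1 0 1
1 1 0
0 1 1
0 1 0

After press 4 at (3,0):
1 0 0
1 0 1
0 1 0
1 0 1
1 1 0

Answer: 1 0 0
1 0 1
0 1 0
1 0 1
1 1 0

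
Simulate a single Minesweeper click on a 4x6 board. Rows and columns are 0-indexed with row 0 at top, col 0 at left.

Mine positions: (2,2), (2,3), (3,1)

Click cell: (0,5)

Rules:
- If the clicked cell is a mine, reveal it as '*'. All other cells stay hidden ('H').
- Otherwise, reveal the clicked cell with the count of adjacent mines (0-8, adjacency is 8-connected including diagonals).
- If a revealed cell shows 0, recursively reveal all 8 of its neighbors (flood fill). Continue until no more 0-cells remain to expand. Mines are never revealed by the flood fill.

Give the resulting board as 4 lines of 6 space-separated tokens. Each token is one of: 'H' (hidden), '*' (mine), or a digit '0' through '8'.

0 0 0 0 0 0
0 1 2 2 1 0
1 2 H H 1 0
H H H H 1 0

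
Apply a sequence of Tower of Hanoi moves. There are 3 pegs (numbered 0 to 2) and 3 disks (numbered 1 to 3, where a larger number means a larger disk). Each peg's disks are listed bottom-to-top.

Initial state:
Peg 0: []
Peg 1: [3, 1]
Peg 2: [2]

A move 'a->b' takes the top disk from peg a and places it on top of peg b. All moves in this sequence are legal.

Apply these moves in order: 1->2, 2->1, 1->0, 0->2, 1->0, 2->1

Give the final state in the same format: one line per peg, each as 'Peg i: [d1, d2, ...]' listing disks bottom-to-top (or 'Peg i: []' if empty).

After move 1 (1->2):
Peg 0: []
Peg 1: [3]
Peg 2: [2, 1]

After move 2 (2->1):
Peg 0: []
Peg 1: [3, 1]
Peg 2: [2]

After move 3 (1->0):
Peg 0: [1]
Peg 1: [3]
Peg 2: [2]

After move 4 (0->2):
Peg 0: []
Peg 1: [3]
Peg 2: [2, 1]

After move 5 (1->0):
Peg 0: [3]
Peg 1: []
Peg 2: [2, 1]

After move 6 (2->1):
Peg 0: [3]
Peg 1: [1]
Peg 2: [2]

Answer: Peg 0: [3]
Peg 1: [1]
Peg 2: [2]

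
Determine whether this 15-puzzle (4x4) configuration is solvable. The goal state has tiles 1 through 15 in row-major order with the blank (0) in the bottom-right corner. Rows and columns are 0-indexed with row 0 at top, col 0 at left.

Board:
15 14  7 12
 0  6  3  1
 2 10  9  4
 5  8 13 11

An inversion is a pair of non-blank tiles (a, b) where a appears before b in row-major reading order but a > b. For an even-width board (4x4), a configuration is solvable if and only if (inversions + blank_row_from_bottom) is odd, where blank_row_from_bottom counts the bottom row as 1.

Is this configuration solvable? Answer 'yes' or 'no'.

Answer: yes

Derivation:
Inversions: 58
Blank is in row 1 (0-indexed from top), which is row 3 counting from the bottom (bottom = 1).
58 + 3 = 61, which is odd, so the puzzle is solvable.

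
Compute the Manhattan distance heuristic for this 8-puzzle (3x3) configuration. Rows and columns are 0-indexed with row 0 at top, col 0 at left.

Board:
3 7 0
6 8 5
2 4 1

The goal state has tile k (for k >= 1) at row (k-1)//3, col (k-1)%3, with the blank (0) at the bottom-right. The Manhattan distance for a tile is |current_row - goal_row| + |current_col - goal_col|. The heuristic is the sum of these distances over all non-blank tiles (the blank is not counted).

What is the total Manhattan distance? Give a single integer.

Tile 3: at (0,0), goal (0,2), distance |0-0|+|0-2| = 2
Tile 7: at (0,1), goal (2,0), distance |0-2|+|1-0| = 3
Tile 6: at (1,0), goal (1,2), distance |1-1|+|0-2| = 2
Tile 8: at (1,1), goal (2,1), distance |1-2|+|1-1| = 1
Tile 5: at (1,2), goal (1,1), distance |1-1|+|2-1| = 1
Tile 2: at (2,0), goal (0,1), distance |2-0|+|0-1| = 3
Tile 4: at (2,1), goal (1,0), distance |2-1|+|1-0| = 2
Tile 1: at (2,2), goal (0,0), distance |2-0|+|2-0| = 4
Sum: 2 + 3 + 2 + 1 + 1 + 3 + 2 + 4 = 18

Answer: 18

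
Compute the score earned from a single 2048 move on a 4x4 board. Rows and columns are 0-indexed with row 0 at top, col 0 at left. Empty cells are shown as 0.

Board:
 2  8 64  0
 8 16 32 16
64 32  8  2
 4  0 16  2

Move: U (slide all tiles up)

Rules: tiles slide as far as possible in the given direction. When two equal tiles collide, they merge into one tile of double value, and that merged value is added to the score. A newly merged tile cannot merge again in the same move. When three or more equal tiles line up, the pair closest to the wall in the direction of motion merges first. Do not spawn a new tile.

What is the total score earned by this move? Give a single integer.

Answer: 4

Derivation:
Slide up:
col 0: [2, 8, 64, 4] -> [2, 8, 64, 4]  score +0 (running 0)
col 1: [8, 16, 32, 0] -> [8, 16, 32, 0]  score +0 (running 0)
col 2: [64, 32, 8, 16] -> [64, 32, 8, 16]  score +0 (running 0)
col 3: [0, 16, 2, 2] -> [16, 4, 0, 0]  score +4 (running 4)
Board after move:
 2  8 64 16
 8 16 32  4
64 32  8  0
 4  0 16  0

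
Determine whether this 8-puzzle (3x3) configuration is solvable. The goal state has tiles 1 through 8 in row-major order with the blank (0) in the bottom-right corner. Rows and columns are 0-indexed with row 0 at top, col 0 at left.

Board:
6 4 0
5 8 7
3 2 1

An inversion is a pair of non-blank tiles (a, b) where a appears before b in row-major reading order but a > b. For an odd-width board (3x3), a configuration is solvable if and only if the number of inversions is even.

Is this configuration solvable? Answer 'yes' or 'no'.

Inversions (pairs i<j in row-major order where tile[i] > tile[j] > 0): 21
21 is odd, so the puzzle is not solvable.

Answer: no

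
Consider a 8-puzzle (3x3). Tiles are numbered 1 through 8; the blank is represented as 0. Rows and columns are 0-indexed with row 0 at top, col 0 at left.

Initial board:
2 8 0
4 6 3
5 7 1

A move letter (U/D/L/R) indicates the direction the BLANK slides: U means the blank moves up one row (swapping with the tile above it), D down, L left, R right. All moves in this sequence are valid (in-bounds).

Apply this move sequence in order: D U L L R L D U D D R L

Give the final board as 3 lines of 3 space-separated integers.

After move 1 (D):
2 8 3
4 6 0
5 7 1

After move 2 (U):
2 8 0
4 6 3
5 7 1

After move 3 (L):
2 0 8
4 6 3
5 7 1

After move 4 (L):
0 2 8
4 6 3
5 7 1

After move 5 (R):
2 0 8
4 6 3
5 7 1

After move 6 (L):
0 2 8
4 6 3
5 7 1

After move 7 (D):
4 2 8
0 6 3
5 7 1

After move 8 (U):
0 2 8
4 6 3
5 7 1

After move 9 (D):
4 2 8
0 6 3
5 7 1

After move 10 (D):
4 2 8
5 6 3
0 7 1

After move 11 (R):
4 2 8
5 6 3
7 0 1

After move 12 (L):
4 2 8
5 6 3
0 7 1

Answer: 4 2 8
5 6 3
0 7 1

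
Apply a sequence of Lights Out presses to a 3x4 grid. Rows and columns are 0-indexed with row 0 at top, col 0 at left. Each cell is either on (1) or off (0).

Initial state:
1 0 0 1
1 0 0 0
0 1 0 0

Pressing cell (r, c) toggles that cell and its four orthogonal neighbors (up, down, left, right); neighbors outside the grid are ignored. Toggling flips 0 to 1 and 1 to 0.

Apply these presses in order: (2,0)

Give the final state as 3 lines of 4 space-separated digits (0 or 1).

After press 1 at (2,0):
1 0 0 1
0 0 0 0
1 0 0 0

Answer: 1 0 0 1
0 0 0 0
1 0 0 0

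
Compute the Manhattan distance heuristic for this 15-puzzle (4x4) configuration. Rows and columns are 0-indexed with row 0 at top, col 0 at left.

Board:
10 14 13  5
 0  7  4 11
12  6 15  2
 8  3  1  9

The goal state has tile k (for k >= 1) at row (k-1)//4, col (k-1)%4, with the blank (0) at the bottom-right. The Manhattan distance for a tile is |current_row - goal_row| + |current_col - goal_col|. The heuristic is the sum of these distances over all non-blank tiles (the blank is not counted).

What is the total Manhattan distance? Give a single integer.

Answer: 47

Derivation:
Tile 10: at (0,0), goal (2,1), distance |0-2|+|0-1| = 3
Tile 14: at (0,1), goal (3,1), distance |0-3|+|1-1| = 3
Tile 13: at (0,2), goal (3,0), distance |0-3|+|2-0| = 5
Tile 5: at (0,3), goal (1,0), distance |0-1|+|3-0| = 4
Tile 7: at (1,1), goal (1,2), distance |1-1|+|1-2| = 1
Tile 4: at (1,2), goal (0,3), distance |1-0|+|2-3| = 2
Tile 11: at (1,3), goal (2,2), distance |1-2|+|3-2| = 2
Tile 12: at (2,0), goal (2,3), distance |2-2|+|0-3| = 3
Tile 6: at (2,1), goal (1,1), distance |2-1|+|1-1| = 1
Tile 15: at (2,2), goal (3,2), distance |2-3|+|2-2| = 1
Tile 2: at (2,3), goal (0,1), distance |2-0|+|3-1| = 4
Tile 8: at (3,0), goal (1,3), distance |3-1|+|0-3| = 5
Tile 3: at (3,1), goal (0,2), distance |3-0|+|1-2| = 4
Tile 1: at (3,2), goal (0,0), distance |3-0|+|2-0| = 5
Tile 9: at (3,3), goal (2,0), distance |3-2|+|3-0| = 4
Sum: 3 + 3 + 5 + 4 + 1 + 2 + 2 + 3 + 1 + 1 + 4 + 5 + 4 + 5 + 4 = 47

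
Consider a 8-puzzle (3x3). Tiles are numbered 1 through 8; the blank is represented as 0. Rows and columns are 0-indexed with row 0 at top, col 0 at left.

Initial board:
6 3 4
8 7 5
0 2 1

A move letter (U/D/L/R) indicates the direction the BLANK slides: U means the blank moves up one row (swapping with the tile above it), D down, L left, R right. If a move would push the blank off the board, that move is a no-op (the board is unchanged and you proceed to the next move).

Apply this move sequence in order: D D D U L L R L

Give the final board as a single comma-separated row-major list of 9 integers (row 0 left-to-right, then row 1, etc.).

After move 1 (D):
6 3 4
8 7 5
0 2 1

After move 2 (D):
6 3 4
8 7 5
0 2 1

After move 3 (D):
6 3 4
8 7 5
0 2 1

After move 4 (U):
6 3 4
0 7 5
8 2 1

After move 5 (L):
6 3 4
0 7 5
8 2 1

After move 6 (L):
6 3 4
0 7 5
8 2 1

After move 7 (R):
6 3 4
7 0 5
8 2 1

After move 8 (L):
6 3 4
0 7 5
8 2 1

Answer: 6, 3, 4, 0, 7, 5, 8, 2, 1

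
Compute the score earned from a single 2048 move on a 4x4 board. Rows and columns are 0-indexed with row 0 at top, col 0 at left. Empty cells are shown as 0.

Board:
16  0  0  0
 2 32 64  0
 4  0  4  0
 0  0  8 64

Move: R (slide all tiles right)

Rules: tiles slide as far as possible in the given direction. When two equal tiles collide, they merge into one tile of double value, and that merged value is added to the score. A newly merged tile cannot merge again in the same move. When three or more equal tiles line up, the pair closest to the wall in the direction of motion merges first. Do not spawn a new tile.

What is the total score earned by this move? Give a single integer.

Slide right:
row 0: [16, 0, 0, 0] -> [0, 0, 0, 16]  score +0 (running 0)
row 1: [2, 32, 64, 0] -> [0, 2, 32, 64]  score +0 (running 0)
row 2: [4, 0, 4, 0] -> [0, 0, 0, 8]  score +8 (running 8)
row 3: [0, 0, 8, 64] -> [0, 0, 8, 64]  score +0 (running 8)
Board after move:
 0  0  0 16
 0  2 32 64
 0  0  0  8
 0  0  8 64

Answer: 8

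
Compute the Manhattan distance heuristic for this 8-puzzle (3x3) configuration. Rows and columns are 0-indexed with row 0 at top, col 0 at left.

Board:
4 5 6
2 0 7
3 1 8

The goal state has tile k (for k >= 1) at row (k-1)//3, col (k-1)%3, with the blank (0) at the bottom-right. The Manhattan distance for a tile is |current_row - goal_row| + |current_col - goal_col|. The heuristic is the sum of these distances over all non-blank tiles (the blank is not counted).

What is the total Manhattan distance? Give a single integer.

Answer: 16

Derivation:
Tile 4: (0,0)->(1,0) = 1
Tile 5: (0,1)->(1,1) = 1
Tile 6: (0,2)->(1,2) = 1
Tile 2: (1,0)->(0,1) = 2
Tile 7: (1,2)->(2,0) = 3
Tile 3: (2,0)->(0,2) = 4
Tile 1: (2,1)->(0,0) = 3
Tile 8: (2,2)->(2,1) = 1
Sum: 1 + 1 + 1 + 2 + 3 + 4 + 3 + 1 = 16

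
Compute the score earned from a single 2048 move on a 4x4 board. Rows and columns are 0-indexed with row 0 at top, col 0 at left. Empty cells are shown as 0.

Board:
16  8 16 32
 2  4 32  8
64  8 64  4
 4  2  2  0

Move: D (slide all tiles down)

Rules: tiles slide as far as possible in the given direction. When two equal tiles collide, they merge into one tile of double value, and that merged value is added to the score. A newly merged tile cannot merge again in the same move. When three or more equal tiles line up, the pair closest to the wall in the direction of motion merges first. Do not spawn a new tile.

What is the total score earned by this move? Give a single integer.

Slide down:
col 0: [16, 2, 64, 4] -> [16, 2, 64, 4]  score +0 (running 0)
col 1: [8, 4, 8, 2] -> [8, 4, 8, 2]  score +0 (running 0)
col 2: [16, 32, 64, 2] -> [16, 32, 64, 2]  score +0 (running 0)
col 3: [32, 8, 4, 0] -> [0, 32, 8, 4]  score +0 (running 0)
Board after move:
16  8 16  0
 2  4 32 32
64  8 64  8
 4  2  2  4

Answer: 0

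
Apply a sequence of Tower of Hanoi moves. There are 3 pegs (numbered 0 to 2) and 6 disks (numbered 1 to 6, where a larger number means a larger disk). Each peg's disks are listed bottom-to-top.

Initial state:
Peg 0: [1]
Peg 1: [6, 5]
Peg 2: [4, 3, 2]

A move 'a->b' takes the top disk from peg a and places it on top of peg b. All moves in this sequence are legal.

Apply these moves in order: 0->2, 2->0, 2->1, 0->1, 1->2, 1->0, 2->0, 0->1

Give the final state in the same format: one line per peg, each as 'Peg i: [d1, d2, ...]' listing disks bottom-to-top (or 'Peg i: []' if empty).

Answer: Peg 0: [2]
Peg 1: [6, 5, 1]
Peg 2: [4, 3]

Derivation:
After move 1 (0->2):
Peg 0: []
Peg 1: [6, 5]
Peg 2: [4, 3, 2, 1]

After move 2 (2->0):
Peg 0: [1]
Peg 1: [6, 5]
Peg 2: [4, 3, 2]

After move 3 (2->1):
Peg 0: [1]
Peg 1: [6, 5, 2]
Peg 2: [4, 3]

After move 4 (0->1):
Peg 0: []
Peg 1: [6, 5, 2, 1]
Peg 2: [4, 3]

After move 5 (1->2):
Peg 0: []
Peg 1: [6, 5, 2]
Peg 2: [4, 3, 1]

After move 6 (1->0):
Peg 0: [2]
Peg 1: [6, 5]
Peg 2: [4, 3, 1]

After move 7 (2->0):
Peg 0: [2, 1]
Peg 1: [6, 5]
Peg 2: [4, 3]

After move 8 (0->1):
Peg 0: [2]
Peg 1: [6, 5, 1]
Peg 2: [4, 3]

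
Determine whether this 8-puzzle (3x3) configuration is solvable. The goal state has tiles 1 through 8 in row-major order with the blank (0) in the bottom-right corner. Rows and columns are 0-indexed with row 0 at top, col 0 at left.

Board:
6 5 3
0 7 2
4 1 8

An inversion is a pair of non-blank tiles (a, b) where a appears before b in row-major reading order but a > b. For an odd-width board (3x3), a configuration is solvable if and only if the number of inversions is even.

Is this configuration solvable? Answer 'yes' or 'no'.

Inversions (pairs i<j in row-major order where tile[i] > tile[j] > 0): 16
16 is even, so the puzzle is solvable.

Answer: yes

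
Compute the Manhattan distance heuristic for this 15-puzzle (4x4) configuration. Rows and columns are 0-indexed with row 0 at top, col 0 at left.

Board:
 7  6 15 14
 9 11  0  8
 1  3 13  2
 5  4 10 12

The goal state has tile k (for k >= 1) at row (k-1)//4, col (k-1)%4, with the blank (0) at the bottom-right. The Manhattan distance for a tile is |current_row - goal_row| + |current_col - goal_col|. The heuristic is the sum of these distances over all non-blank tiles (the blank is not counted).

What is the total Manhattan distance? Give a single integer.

Tile 7: at (0,0), goal (1,2), distance |0-1|+|0-2| = 3
Tile 6: at (0,1), goal (1,1), distance |0-1|+|1-1| = 1
Tile 15: at (0,2), goal (3,2), distance |0-3|+|2-2| = 3
Tile 14: at (0,3), goal (3,1), distance |0-3|+|3-1| = 5
Tile 9: at (1,0), goal (2,0), distance |1-2|+|0-0| = 1
Tile 11: at (1,1), goal (2,2), distance |1-2|+|1-2| = 2
Tile 8: at (1,3), goal (1,3), distance |1-1|+|3-3| = 0
Tile 1: at (2,0), goal (0,0), distance |2-0|+|0-0| = 2
Tile 3: at (2,1), goal (0,2), distance |2-0|+|1-2| = 3
Tile 13: at (2,2), goal (3,0), distance |2-3|+|2-0| = 3
Tile 2: at (2,3), goal (0,1), distance |2-0|+|3-1| = 4
Tile 5: at (3,0), goal (1,0), distance |3-1|+|0-0| = 2
Tile 4: at (3,1), goal (0,3), distance |3-0|+|1-3| = 5
Tile 10: at (3,2), goal (2,1), distance |3-2|+|2-1| = 2
Tile 12: at (3,3), goal (2,3), distance |3-2|+|3-3| = 1
Sum: 3 + 1 + 3 + 5 + 1 + 2 + 0 + 2 + 3 + 3 + 4 + 2 + 5 + 2 + 1 = 37

Answer: 37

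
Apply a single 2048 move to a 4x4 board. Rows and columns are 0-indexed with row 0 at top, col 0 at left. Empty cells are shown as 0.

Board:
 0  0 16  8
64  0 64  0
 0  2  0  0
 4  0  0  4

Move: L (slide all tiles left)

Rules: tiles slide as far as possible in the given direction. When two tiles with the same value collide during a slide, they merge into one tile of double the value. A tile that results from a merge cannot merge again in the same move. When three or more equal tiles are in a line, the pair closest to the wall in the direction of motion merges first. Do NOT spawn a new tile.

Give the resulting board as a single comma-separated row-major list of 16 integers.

Slide left:
row 0: [0, 0, 16, 8] -> [16, 8, 0, 0]
row 1: [64, 0, 64, 0] -> [128, 0, 0, 0]
row 2: [0, 2, 0, 0] -> [2, 0, 0, 0]
row 3: [4, 0, 0, 4] -> [8, 0, 0, 0]

Answer: 16, 8, 0, 0, 128, 0, 0, 0, 2, 0, 0, 0, 8, 0, 0, 0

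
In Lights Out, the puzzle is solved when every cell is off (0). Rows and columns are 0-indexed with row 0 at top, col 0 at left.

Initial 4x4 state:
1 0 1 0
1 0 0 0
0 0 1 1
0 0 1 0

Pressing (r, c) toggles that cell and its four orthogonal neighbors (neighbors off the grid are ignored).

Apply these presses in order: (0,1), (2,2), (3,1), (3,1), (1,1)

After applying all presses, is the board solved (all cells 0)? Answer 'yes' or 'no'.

Answer: yes

Derivation:
After press 1 at (0,1):
0 1 0 0
1 1 0 0
0 0 1 1
0 0 1 0

After press 2 at (2,2):
0 1 0 0
1 1 1 0
0 1 0 0
0 0 0 0

After press 3 at (3,1):
0 1 0 0
1 1 1 0
0 0 0 0
1 1 1 0

After press 4 at (3,1):
0 1 0 0
1 1 1 0
0 1 0 0
0 0 0 0

After press 5 at (1,1):
0 0 0 0
0 0 0 0
0 0 0 0
0 0 0 0

Lights still on: 0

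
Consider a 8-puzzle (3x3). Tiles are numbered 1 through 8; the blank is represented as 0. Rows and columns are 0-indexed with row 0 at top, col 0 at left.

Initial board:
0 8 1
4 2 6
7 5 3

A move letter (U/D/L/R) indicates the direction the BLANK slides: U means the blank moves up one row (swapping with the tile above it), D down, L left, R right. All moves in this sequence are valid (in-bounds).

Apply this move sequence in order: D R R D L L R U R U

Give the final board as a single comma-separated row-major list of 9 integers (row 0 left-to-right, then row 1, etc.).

After move 1 (D):
4 8 1
0 2 6
7 5 3

After move 2 (R):
4 8 1
2 0 6
7 5 3

After move 3 (R):
4 8 1
2 6 0
7 5 3

After move 4 (D):
4 8 1
2 6 3
7 5 0

After move 5 (L):
4 8 1
2 6 3
7 0 5

After move 6 (L):
4 8 1
2 6 3
0 7 5

After move 7 (R):
4 8 1
2 6 3
7 0 5

After move 8 (U):
4 8 1
2 0 3
7 6 5

After move 9 (R):
4 8 1
2 3 0
7 6 5

After move 10 (U):
4 8 0
2 3 1
7 6 5

Answer: 4, 8, 0, 2, 3, 1, 7, 6, 5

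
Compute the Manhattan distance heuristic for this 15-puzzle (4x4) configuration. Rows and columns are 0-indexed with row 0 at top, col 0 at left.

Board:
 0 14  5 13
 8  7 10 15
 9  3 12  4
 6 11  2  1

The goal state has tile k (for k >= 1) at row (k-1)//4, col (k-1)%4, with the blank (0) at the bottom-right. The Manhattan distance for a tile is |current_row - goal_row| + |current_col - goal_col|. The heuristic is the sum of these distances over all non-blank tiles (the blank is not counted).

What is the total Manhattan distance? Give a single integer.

Tile 14: at (0,1), goal (3,1), distance |0-3|+|1-1| = 3
Tile 5: at (0,2), goal (1,0), distance |0-1|+|2-0| = 3
Tile 13: at (0,3), goal (3,0), distance |0-3|+|3-0| = 6
Tile 8: at (1,0), goal (1,3), distance |1-1|+|0-3| = 3
Tile 7: at (1,1), goal (1,2), distance |1-1|+|1-2| = 1
Tile 10: at (1,2), goal (2,1), distance |1-2|+|2-1| = 2
Tile 15: at (1,3), goal (3,2), distance |1-3|+|3-2| = 3
Tile 9: at (2,0), goal (2,0), distance |2-2|+|0-0| = 0
Tile 3: at (2,1), goal (0,2), distance |2-0|+|1-2| = 3
Tile 12: at (2,2), goal (2,3), distance |2-2|+|2-3| = 1
Tile 4: at (2,3), goal (0,3), distance |2-0|+|3-3| = 2
Tile 6: at (3,0), goal (1,1), distance |3-1|+|0-1| = 3
Tile 11: at (3,1), goal (2,2), distance |3-2|+|1-2| = 2
Tile 2: at (3,2), goal (0,1), distance |3-0|+|2-1| = 4
Tile 1: at (3,3), goal (0,0), distance |3-0|+|3-0| = 6
Sum: 3 + 3 + 6 + 3 + 1 + 2 + 3 + 0 + 3 + 1 + 2 + 3 + 2 + 4 + 6 = 42

Answer: 42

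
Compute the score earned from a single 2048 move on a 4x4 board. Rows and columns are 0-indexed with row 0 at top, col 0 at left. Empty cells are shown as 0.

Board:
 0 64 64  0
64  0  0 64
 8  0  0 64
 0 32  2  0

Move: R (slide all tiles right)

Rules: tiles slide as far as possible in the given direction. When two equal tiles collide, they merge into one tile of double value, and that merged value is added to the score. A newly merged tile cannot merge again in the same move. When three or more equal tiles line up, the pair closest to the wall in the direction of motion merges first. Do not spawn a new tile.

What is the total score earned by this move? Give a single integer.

Answer: 256

Derivation:
Slide right:
row 0: [0, 64, 64, 0] -> [0, 0, 0, 128]  score +128 (running 128)
row 1: [64, 0, 0, 64] -> [0, 0, 0, 128]  score +128 (running 256)
row 2: [8, 0, 0, 64] -> [0, 0, 8, 64]  score +0 (running 256)
row 3: [0, 32, 2, 0] -> [0, 0, 32, 2]  score +0 (running 256)
Board after move:
  0   0   0 128
  0   0   0 128
  0   0   8  64
  0   0  32   2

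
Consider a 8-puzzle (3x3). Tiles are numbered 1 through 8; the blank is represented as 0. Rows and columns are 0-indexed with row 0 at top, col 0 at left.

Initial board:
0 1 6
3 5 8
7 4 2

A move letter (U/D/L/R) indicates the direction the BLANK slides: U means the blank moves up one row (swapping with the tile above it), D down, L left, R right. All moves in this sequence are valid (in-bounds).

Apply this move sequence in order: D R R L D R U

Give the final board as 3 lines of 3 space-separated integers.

After move 1 (D):
3 1 6
0 5 8
7 4 2

After move 2 (R):
3 1 6
5 0 8
7 4 2

After move 3 (R):
3 1 6
5 8 0
7 4 2

After move 4 (L):
3 1 6
5 0 8
7 4 2

After move 5 (D):
3 1 6
5 4 8
7 0 2

After move 6 (R):
3 1 6
5 4 8
7 2 0

After move 7 (U):
3 1 6
5 4 0
7 2 8

Answer: 3 1 6
5 4 0
7 2 8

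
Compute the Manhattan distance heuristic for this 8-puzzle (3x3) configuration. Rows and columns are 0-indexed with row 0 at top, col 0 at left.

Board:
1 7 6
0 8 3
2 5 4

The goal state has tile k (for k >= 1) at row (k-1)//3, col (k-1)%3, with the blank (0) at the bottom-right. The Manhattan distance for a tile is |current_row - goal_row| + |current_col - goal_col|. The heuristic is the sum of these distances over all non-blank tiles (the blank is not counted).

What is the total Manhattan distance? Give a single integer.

Tile 1: at (0,0), goal (0,0), distance |0-0|+|0-0| = 0
Tile 7: at (0,1), goal (2,0), distance |0-2|+|1-0| = 3
Tile 6: at (0,2), goal (1,2), distance |0-1|+|2-2| = 1
Tile 8: at (1,1), goal (2,1), distance |1-2|+|1-1| = 1
Tile 3: at (1,2), goal (0,2), distance |1-0|+|2-2| = 1
Tile 2: at (2,0), goal (0,1), distance |2-0|+|0-1| = 3
Tile 5: at (2,1), goal (1,1), distance |2-1|+|1-1| = 1
Tile 4: at (2,2), goal (1,0), distance |2-1|+|2-0| = 3
Sum: 0 + 3 + 1 + 1 + 1 + 3 + 1 + 3 = 13

Answer: 13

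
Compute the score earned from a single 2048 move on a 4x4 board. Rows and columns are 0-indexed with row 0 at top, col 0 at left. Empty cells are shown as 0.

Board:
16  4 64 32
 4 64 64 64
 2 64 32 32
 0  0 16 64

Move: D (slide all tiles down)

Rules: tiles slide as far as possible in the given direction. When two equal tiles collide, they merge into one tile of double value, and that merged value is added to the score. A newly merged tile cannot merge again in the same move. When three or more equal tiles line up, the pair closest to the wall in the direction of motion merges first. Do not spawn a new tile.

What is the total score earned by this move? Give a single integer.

Slide down:
col 0: [16, 4, 2, 0] -> [0, 16, 4, 2]  score +0 (running 0)
col 1: [4, 64, 64, 0] -> [0, 0, 4, 128]  score +128 (running 128)
col 2: [64, 64, 32, 16] -> [0, 128, 32, 16]  score +128 (running 256)
col 3: [32, 64, 32, 64] -> [32, 64, 32, 64]  score +0 (running 256)
Board after move:
  0   0   0  32
 16   0 128  64
  4   4  32  32
  2 128  16  64

Answer: 256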